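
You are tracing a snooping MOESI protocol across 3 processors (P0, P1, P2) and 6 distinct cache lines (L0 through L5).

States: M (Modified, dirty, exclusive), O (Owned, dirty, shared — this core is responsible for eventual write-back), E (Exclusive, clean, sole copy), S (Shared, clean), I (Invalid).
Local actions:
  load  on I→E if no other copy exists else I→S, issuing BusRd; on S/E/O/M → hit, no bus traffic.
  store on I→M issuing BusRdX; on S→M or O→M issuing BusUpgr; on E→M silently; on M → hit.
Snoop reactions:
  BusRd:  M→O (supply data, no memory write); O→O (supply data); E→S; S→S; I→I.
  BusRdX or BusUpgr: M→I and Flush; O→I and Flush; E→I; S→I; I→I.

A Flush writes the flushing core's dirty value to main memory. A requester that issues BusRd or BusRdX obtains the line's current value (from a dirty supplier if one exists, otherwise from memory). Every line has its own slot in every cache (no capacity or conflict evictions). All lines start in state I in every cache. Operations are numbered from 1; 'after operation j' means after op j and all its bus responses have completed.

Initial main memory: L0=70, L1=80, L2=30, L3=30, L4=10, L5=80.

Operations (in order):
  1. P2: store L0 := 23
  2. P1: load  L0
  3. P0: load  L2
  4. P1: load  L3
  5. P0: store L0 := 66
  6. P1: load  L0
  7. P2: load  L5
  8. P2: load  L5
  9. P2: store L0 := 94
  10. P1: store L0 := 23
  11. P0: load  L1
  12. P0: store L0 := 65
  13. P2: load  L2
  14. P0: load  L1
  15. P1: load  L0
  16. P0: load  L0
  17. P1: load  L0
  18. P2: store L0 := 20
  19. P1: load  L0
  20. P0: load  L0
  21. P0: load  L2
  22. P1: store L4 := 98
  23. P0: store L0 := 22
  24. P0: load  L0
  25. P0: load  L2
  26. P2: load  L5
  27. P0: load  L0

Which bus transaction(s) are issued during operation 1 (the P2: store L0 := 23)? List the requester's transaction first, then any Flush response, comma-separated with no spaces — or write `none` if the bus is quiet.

1. P2: store L0 := 23  bus=[BusRdX]  L0: P0=I P1=I P2=M  mem[L0]=70
2. P1: load  L0  bus=[BusRd]  L0: P0=I P1=S P2=O  mem[L0]=70
3. P0: load  L2  bus=[BusRd]  L2: P0=E P1=I P2=I  mem[L2]=30
4. P1: load  L3  bus=[BusRd]  L3: P0=I P1=E P2=I  mem[L3]=30
5. P0: store L0 := 66  bus=[BusRdX,Flush]  L0: P0=M P1=I P2=I  mem[L0]=23
6. P1: load  L0  bus=[BusRd]  L0: P0=O P1=S P2=I  mem[L0]=23
7. P2: load  L5  bus=[BusRd]  L5: P0=I P1=I P2=E  mem[L5]=80
8. P2: load  L5  bus=[-]  L5: P0=I P1=I P2=E  mem[L5]=80
9. P2: store L0 := 94  bus=[BusRdX,Flush]  L0: P0=I P1=I P2=M  mem[L0]=66
10. P1: store L0 := 23  bus=[BusRdX,Flush]  L0: P0=I P1=M P2=I  mem[L0]=94
11. P0: load  L1  bus=[BusRd]  L1: P0=E P1=I P2=I  mem[L1]=80
12. P0: store L0 := 65  bus=[BusRdX,Flush]  L0: P0=M P1=I P2=I  mem[L0]=23
13. P2: load  L2  bus=[BusRd]  L2: P0=S P1=I P2=S  mem[L2]=30
14. P0: load  L1  bus=[-]  L1: P0=E P1=I P2=I  mem[L1]=80
15. P1: load  L0  bus=[BusRd]  L0: P0=O P1=S P2=I  mem[L0]=23
16. P0: load  L0  bus=[-]  L0: P0=O P1=S P2=I  mem[L0]=23
17. P1: load  L0  bus=[-]  L0: P0=O P1=S P2=I  mem[L0]=23
18. P2: store L0 := 20  bus=[BusRdX,Flush]  L0: P0=I P1=I P2=M  mem[L0]=65
19. P1: load  L0  bus=[BusRd]  L0: P0=I P1=S P2=O  mem[L0]=65
20. P0: load  L0  bus=[BusRd]  L0: P0=S P1=S P2=O  mem[L0]=65
21. P0: load  L2  bus=[-]  L2: P0=S P1=I P2=S  mem[L2]=30
22. P1: store L4 := 98  bus=[BusRdX]  L4: P0=I P1=M P2=I  mem[L4]=10
23. P0: store L0 := 22  bus=[BusUpgr,Flush]  L0: P0=M P1=I P2=I  mem[L0]=20
24. P0: load  L0  bus=[-]  L0: P0=M P1=I P2=I  mem[L0]=20
25. P0: load  L2  bus=[-]  L2: P0=S P1=I P2=S  mem[L2]=30
26. P2: load  L5  bus=[-]  L5: P0=I P1=I P2=E  mem[L5]=80
27. P0: load  L0  bus=[-]  L0: P0=M P1=I P2=I  mem[L0]=20

bus = BusRdX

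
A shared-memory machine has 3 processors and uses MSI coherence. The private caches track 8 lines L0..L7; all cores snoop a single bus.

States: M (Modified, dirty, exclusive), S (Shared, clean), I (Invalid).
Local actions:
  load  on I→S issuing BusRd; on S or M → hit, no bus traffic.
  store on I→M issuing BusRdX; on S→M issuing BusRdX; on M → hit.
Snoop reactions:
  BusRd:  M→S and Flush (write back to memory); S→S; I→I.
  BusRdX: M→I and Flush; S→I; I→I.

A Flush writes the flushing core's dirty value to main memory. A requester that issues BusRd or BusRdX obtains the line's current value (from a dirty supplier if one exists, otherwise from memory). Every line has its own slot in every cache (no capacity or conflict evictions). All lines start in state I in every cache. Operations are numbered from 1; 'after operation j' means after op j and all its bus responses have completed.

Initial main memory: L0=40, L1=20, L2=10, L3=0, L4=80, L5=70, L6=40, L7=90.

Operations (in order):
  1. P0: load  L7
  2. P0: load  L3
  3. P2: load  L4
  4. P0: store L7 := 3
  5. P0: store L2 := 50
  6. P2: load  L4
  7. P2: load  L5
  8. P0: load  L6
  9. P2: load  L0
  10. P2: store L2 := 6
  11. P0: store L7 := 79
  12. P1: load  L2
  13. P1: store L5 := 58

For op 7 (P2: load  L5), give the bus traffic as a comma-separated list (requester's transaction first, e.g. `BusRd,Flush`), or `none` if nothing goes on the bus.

step 1: P0: load  L7  ⟶  SII  (L7)  txn=BusRd  M[L7]=90
step 2: P0: load  L3  ⟶  SII  (L3)  txn=BusRd  M[L3]=0
step 3: P2: load  L4  ⟶  IIS  (L4)  txn=BusRd  M[L4]=80
step 4: P0: store L7 := 3  ⟶  MII  (L7)  txn=BusRdX  M[L7]=90
step 5: P0: store L2 := 50  ⟶  MII  (L2)  txn=BusRdX  M[L2]=10
step 6: P2: load  L4  ⟶  IIS  (L4)  txn=∅  M[L4]=80
step 7: P2: load  L5  ⟶  IIS  (L5)  txn=BusRd  M[L5]=70
step 8: P0: load  L6  ⟶  SII  (L6)  txn=BusRd  M[L6]=40
step 9: P2: load  L0  ⟶  IIS  (L0)  txn=BusRd  M[L0]=40
step 10: P2: store L2 := 6  ⟶  IIM  (L2)  txn=BusRdX+Flush  M[L2]=50
step 11: P0: store L7 := 79  ⟶  MII  (L7)  txn=∅  M[L7]=90
step 12: P1: load  L2  ⟶  ISS  (L2)  txn=BusRd+Flush  M[L2]=6
step 13: P1: store L5 := 58  ⟶  IMI  (L5)  txn=BusRdX  M[L5]=70

bus = BusRd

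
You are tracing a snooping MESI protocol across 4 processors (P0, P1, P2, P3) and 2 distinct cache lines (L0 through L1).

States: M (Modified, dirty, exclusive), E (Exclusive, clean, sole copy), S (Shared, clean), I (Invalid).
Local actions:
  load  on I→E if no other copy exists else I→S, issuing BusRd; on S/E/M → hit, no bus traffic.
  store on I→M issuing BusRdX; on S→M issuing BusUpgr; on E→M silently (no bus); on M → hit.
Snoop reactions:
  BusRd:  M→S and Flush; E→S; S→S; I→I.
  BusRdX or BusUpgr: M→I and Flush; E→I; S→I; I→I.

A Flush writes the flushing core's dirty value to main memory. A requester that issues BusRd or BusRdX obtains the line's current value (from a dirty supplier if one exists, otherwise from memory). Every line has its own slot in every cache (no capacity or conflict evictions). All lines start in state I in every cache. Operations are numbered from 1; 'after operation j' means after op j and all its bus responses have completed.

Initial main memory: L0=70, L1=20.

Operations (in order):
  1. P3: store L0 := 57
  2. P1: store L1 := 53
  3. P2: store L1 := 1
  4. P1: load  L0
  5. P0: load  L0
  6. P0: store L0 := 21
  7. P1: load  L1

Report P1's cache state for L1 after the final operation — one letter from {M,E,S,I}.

  op1 P3: store L0 := 57 → I/I/I/M on L0; bus BusRdX; mem=70
  op2 P1: store L1 := 53 → I/M/I/I on L1; bus BusRdX; mem=20
  op3 P2: store L1 := 1 → I/I/M/I on L1; bus BusRdX Flush; mem=53
  op4 P1: load  L0 → I/S/I/S on L0; bus BusRd Flush; mem=57
  op5 P0: load  L0 → S/S/I/S on L0; bus BusRd; mem=57
  op6 P0: store L0 := 21 → M/I/I/I on L0; bus BusUpgr; mem=57
  op7 P1: load  L1 → I/S/S/I on L1; bus BusRd Flush; mem=1

state = S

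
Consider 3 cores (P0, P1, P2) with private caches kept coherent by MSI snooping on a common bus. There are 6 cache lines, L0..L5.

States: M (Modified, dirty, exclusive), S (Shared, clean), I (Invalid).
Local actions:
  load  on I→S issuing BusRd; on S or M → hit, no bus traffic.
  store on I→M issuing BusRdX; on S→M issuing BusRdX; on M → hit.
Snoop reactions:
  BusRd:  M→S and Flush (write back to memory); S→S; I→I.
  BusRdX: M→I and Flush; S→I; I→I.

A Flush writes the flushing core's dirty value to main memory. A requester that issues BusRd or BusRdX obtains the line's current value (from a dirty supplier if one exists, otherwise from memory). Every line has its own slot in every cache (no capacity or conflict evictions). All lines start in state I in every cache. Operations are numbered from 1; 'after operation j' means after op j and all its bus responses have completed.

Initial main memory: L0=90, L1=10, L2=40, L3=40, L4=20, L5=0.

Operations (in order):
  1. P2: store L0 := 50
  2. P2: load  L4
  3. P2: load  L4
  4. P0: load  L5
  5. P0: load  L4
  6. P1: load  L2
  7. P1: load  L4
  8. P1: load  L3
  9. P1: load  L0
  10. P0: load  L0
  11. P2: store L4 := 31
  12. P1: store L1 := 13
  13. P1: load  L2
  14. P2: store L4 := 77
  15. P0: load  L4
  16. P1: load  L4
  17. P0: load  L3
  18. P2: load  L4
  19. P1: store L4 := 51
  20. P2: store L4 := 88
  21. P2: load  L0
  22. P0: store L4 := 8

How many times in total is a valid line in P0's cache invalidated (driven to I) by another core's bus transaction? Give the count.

invalidations = 2

  op1 P2: store L0 := 50 → I/I/M on L0; bus BusRdX; mem=90
  op2 P2: load  L4 → I/I/S on L4; bus BusRd; mem=20
  op3 P2: load  L4 → I/I/S on L4; bus (none); mem=20
  op4 P0: load  L5 → S/I/I on L5; bus BusRd; mem=0
  op5 P0: load  L4 → S/I/S on L4; bus BusRd; mem=20
  op6 P1: load  L2 → I/S/I on L2; bus BusRd; mem=40
  op7 P1: load  L4 → S/S/S on L4; bus BusRd; mem=20
  op8 P1: load  L3 → I/S/I on L3; bus BusRd; mem=40
  op9 P1: load  L0 → I/S/S on L0; bus BusRd Flush; mem=50
  op10 P0: load  L0 → S/S/S on L0; bus BusRd; mem=50
  op11 P2: store L4 := 31 → I/I/M on L4; bus BusRdX; mem=20
  op12 P1: store L1 := 13 → I/M/I on L1; bus BusRdX; mem=10
  op13 P1: load  L2 → I/S/I on L2; bus (none); mem=40
  op14 P2: store L4 := 77 → I/I/M on L4; bus (none); mem=20
  op15 P0: load  L4 → S/I/S on L4; bus BusRd Flush; mem=77
  op16 P1: load  L4 → S/S/S on L4; bus BusRd; mem=77
  op17 P0: load  L3 → S/S/I on L3; bus BusRd; mem=40
  op18 P2: load  L4 → S/S/S on L4; bus (none); mem=77
  op19 P1: store L4 := 51 → I/M/I on L4; bus BusRdX; mem=77
  op20 P2: store L4 := 88 → I/I/M on L4; bus BusRdX Flush; mem=51
  op21 P2: load  L0 → S/S/S on L0; bus (none); mem=50
  op22 P0: store L4 := 8 → M/I/I on L4; bus BusRdX Flush; mem=88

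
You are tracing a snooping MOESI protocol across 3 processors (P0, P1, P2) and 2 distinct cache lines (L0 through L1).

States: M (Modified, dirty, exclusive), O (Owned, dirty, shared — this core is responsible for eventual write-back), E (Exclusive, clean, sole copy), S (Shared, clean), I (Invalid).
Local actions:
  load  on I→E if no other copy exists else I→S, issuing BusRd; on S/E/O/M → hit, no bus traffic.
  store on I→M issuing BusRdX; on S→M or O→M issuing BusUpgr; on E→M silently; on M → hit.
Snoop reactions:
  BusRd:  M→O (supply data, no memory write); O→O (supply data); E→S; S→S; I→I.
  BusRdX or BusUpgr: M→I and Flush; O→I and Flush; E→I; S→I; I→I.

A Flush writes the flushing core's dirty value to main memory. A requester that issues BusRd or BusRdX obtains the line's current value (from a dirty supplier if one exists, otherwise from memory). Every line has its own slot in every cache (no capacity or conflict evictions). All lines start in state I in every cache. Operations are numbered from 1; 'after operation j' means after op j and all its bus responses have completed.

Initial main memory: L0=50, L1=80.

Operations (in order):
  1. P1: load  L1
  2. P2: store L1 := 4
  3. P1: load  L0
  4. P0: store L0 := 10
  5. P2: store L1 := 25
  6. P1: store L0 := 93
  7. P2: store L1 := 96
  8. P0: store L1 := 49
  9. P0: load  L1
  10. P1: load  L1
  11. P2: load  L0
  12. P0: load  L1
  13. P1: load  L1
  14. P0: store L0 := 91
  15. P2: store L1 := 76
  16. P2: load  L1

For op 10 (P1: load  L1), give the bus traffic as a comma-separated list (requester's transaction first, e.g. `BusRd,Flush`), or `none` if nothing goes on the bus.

bus = BusRd

[1] P1: load  L1 | P0:I, P1:E(80), P2:I | bus: BusRd
[2] P2: store L1 := 4 | P0:I, P1:I, P2:M(4) | bus: BusRdX
[3] P1: load  L0 | P0:I, P1:E(50), P2:I | bus: BusRd
[4] P0: store L0 := 10 | P0:M(10), P1:I, P2:I | bus: BusRdX
[5] P2: store L1 := 25 | P0:I, P1:I, P2:M(25) | bus: none
[6] P1: store L0 := 93 | P0:I, P1:M(93), P2:I | bus: BusRdX,Flush
[7] P2: store L1 := 96 | P0:I, P1:I, P2:M(96) | bus: none
[8] P0: store L1 := 49 | P0:M(49), P1:I, P2:I | bus: BusRdX,Flush
[9] P0: load  L1 | P0:M(49), P1:I, P2:I | bus: none
[10] P1: load  L1 | P0:O(49), P1:S(49), P2:I | bus: BusRd
[11] P2: load  L0 | P0:I, P1:O(93), P2:S(93) | bus: BusRd
[12] P0: load  L1 | P0:O(49), P1:S(49), P2:I | bus: none
[13] P1: load  L1 | P0:O(49), P1:S(49), P2:I | bus: none
[14] P0: store L0 := 91 | P0:M(91), P1:I, P2:I | bus: BusRdX,Flush
[15] P2: store L1 := 76 | P0:I, P1:I, P2:M(76) | bus: BusRdX,Flush
[16] P2: load  L1 | P0:I, P1:I, P2:M(76) | bus: none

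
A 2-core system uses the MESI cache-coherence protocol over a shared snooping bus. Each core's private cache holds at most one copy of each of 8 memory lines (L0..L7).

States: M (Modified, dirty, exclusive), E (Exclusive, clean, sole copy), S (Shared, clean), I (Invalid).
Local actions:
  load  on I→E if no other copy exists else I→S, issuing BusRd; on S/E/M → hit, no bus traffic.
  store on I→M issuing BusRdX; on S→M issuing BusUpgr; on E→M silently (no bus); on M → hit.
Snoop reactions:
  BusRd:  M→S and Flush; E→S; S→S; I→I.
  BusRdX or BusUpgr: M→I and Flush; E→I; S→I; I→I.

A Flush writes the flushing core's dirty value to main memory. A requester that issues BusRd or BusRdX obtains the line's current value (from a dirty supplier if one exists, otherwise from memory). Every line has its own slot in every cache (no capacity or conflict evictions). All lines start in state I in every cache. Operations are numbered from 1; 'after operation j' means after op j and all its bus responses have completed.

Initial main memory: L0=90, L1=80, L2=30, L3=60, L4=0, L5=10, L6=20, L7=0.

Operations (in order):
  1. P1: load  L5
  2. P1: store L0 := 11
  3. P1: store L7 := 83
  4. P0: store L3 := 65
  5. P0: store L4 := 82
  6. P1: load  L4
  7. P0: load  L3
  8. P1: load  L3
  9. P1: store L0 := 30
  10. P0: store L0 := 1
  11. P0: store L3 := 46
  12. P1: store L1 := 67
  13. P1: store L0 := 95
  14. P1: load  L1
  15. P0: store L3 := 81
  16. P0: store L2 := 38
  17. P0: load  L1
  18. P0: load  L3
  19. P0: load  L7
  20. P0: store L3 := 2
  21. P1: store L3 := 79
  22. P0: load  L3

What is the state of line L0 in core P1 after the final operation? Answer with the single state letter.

1. P1: load  L5  bus=[BusRd]  L5: P0=I P1=E  mem[L5]=10
2. P1: store L0 := 11  bus=[BusRdX]  L0: P0=I P1=M  mem[L0]=90
3. P1: store L7 := 83  bus=[BusRdX]  L7: P0=I P1=M  mem[L7]=0
4. P0: store L3 := 65  bus=[BusRdX]  L3: P0=M P1=I  mem[L3]=60
5. P0: store L4 := 82  bus=[BusRdX]  L4: P0=M P1=I  mem[L4]=0
6. P1: load  L4  bus=[BusRd,Flush]  L4: P0=S P1=S  mem[L4]=82
7. P0: load  L3  bus=[-]  L3: P0=M P1=I  mem[L3]=60
8. P1: load  L3  bus=[BusRd,Flush]  L3: P0=S P1=S  mem[L3]=65
9. P1: store L0 := 30  bus=[-]  L0: P0=I P1=M  mem[L0]=90
10. P0: store L0 := 1  bus=[BusRdX,Flush]  L0: P0=M P1=I  mem[L0]=30
11. P0: store L3 := 46  bus=[BusUpgr]  L3: P0=M P1=I  mem[L3]=65
12. P1: store L1 := 67  bus=[BusRdX]  L1: P0=I P1=M  mem[L1]=80
13. P1: store L0 := 95  bus=[BusRdX,Flush]  L0: P0=I P1=M  mem[L0]=1
14. P1: load  L1  bus=[-]  L1: P0=I P1=M  mem[L1]=80
15. P0: store L3 := 81  bus=[-]  L3: P0=M P1=I  mem[L3]=65
16. P0: store L2 := 38  bus=[BusRdX]  L2: P0=M P1=I  mem[L2]=30
17. P0: load  L1  bus=[BusRd,Flush]  L1: P0=S P1=S  mem[L1]=67
18. P0: load  L3  bus=[-]  L3: P0=M P1=I  mem[L3]=65
19. P0: load  L7  bus=[BusRd,Flush]  L7: P0=S P1=S  mem[L7]=83
20. P0: store L3 := 2  bus=[-]  L3: P0=M P1=I  mem[L3]=65
21. P1: store L3 := 79  bus=[BusRdX,Flush]  L3: P0=I P1=M  mem[L3]=2
22. P0: load  L3  bus=[BusRd,Flush]  L3: P0=S P1=S  mem[L3]=79

state = M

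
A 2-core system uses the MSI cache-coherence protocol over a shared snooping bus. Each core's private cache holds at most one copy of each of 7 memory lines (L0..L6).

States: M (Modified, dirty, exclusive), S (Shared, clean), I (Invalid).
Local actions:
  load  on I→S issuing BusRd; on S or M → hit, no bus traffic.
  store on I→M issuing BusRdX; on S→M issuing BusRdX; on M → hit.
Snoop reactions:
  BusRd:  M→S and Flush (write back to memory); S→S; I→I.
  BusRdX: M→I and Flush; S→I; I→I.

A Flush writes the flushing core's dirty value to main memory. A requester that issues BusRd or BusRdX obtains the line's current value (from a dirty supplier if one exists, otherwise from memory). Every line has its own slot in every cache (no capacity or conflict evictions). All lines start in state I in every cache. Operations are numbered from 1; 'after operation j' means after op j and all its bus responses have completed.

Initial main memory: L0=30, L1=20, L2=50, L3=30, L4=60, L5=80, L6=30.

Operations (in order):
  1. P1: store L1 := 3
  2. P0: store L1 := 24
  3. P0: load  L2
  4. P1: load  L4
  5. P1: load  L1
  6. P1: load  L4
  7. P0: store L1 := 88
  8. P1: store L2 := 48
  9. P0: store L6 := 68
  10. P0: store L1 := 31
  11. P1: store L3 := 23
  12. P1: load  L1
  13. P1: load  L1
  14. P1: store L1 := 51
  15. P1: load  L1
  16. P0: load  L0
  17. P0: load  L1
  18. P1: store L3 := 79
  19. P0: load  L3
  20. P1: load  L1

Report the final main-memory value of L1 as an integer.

1. P1: store L1 := 3  bus=[BusRdX]  L1: P0=I P1=M  mem[L1]=20
2. P0: store L1 := 24  bus=[BusRdX,Flush]  L1: P0=M P1=I  mem[L1]=3
3. P0: load  L2  bus=[BusRd]  L2: P0=S P1=I  mem[L2]=50
4. P1: load  L4  bus=[BusRd]  L4: P0=I P1=S  mem[L4]=60
5. P1: load  L1  bus=[BusRd,Flush]  L1: P0=S P1=S  mem[L1]=24
6. P1: load  L4  bus=[-]  L4: P0=I P1=S  mem[L4]=60
7. P0: store L1 := 88  bus=[BusRdX]  L1: P0=M P1=I  mem[L1]=24
8. P1: store L2 := 48  bus=[BusRdX]  L2: P0=I P1=M  mem[L2]=50
9. P0: store L6 := 68  bus=[BusRdX]  L6: P0=M P1=I  mem[L6]=30
10. P0: store L1 := 31  bus=[-]  L1: P0=M P1=I  mem[L1]=24
11. P1: store L3 := 23  bus=[BusRdX]  L3: P0=I P1=M  mem[L3]=30
12. P1: load  L1  bus=[BusRd,Flush]  L1: P0=S P1=S  mem[L1]=31
13. P1: load  L1  bus=[-]  L1: P0=S P1=S  mem[L1]=31
14. P1: store L1 := 51  bus=[BusRdX]  L1: P0=I P1=M  mem[L1]=31
15. P1: load  L1  bus=[-]  L1: P0=I P1=M  mem[L1]=31
16. P0: load  L0  bus=[BusRd]  L0: P0=S P1=I  mem[L0]=30
17. P0: load  L1  bus=[BusRd,Flush]  L1: P0=S P1=S  mem[L1]=51
18. P1: store L3 := 79  bus=[-]  L3: P0=I P1=M  mem[L3]=30
19. P0: load  L3  bus=[BusRd,Flush]  L3: P0=S P1=S  mem[L3]=79
20. P1: load  L1  bus=[-]  L1: P0=S P1=S  mem[L1]=51

memory[L1] = 51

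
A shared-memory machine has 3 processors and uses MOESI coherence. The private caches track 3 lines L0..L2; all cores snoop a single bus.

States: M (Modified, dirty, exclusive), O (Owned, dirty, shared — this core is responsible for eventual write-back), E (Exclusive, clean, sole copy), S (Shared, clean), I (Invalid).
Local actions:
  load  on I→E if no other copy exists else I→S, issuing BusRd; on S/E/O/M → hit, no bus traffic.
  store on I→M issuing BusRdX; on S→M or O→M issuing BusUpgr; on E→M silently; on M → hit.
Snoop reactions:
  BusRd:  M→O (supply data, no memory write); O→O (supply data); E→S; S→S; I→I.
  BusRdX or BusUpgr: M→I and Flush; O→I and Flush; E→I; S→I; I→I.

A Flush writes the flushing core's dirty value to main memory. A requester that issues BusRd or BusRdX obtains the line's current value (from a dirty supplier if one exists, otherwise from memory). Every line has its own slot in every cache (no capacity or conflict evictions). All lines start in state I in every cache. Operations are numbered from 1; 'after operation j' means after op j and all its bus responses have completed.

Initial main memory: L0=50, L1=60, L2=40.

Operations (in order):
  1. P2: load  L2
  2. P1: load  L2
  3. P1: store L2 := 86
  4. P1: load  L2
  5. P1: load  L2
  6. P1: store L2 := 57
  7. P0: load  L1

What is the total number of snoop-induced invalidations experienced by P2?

1. P2: load  L2  bus=[BusRd]  L2: P0=I P1=I P2=E  mem[L2]=40
2. P1: load  L2  bus=[BusRd]  L2: P0=I P1=S P2=S  mem[L2]=40
3. P1: store L2 := 86  bus=[BusUpgr]  L2: P0=I P1=M P2=I  mem[L2]=40
4. P1: load  L2  bus=[-]  L2: P0=I P1=M P2=I  mem[L2]=40
5. P1: load  L2  bus=[-]  L2: P0=I P1=M P2=I  mem[L2]=40
6. P1: store L2 := 57  bus=[-]  L2: P0=I P1=M P2=I  mem[L2]=40
7. P0: load  L1  bus=[BusRd]  L1: P0=E P1=I P2=I  mem[L1]=60

invalidations = 1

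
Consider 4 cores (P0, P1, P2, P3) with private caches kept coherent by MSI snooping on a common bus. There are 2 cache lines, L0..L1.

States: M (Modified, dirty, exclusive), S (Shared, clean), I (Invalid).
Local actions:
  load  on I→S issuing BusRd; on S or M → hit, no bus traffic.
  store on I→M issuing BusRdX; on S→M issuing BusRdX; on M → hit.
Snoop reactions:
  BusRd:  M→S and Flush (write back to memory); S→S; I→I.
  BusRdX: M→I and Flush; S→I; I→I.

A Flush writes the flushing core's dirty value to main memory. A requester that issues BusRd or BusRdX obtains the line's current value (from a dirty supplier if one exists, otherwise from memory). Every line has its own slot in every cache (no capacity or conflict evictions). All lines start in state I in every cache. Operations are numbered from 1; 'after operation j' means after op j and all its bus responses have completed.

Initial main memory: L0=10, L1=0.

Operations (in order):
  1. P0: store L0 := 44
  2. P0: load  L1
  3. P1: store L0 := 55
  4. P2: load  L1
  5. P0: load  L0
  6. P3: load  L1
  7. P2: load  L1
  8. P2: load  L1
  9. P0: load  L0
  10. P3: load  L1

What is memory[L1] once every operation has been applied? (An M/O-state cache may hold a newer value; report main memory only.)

[1] P0: store L0 := 44 | P0:M(44), P1:I, P2:I, P3:I | bus: BusRdX
[2] P0: load  L1 | P0:S(0), P1:I, P2:I, P3:I | bus: BusRd
[3] P1: store L0 := 55 | P0:I, P1:M(55), P2:I, P3:I | bus: BusRdX,Flush
[4] P2: load  L1 | P0:S(0), P1:I, P2:S(0), P3:I | bus: BusRd
[5] P0: load  L0 | P0:S(55), P1:S(55), P2:I, P3:I | bus: BusRd,Flush
[6] P3: load  L1 | P0:S(0), P1:I, P2:S(0), P3:S(0) | bus: BusRd
[7] P2: load  L1 | P0:S(0), P1:I, P2:S(0), P3:S(0) | bus: none
[8] P2: load  L1 | P0:S(0), P1:I, P2:S(0), P3:S(0) | bus: none
[9] P0: load  L0 | P0:S(55), P1:S(55), P2:I, P3:I | bus: none
[10] P3: load  L1 | P0:S(0), P1:I, P2:S(0), P3:S(0) | bus: none

memory[L1] = 0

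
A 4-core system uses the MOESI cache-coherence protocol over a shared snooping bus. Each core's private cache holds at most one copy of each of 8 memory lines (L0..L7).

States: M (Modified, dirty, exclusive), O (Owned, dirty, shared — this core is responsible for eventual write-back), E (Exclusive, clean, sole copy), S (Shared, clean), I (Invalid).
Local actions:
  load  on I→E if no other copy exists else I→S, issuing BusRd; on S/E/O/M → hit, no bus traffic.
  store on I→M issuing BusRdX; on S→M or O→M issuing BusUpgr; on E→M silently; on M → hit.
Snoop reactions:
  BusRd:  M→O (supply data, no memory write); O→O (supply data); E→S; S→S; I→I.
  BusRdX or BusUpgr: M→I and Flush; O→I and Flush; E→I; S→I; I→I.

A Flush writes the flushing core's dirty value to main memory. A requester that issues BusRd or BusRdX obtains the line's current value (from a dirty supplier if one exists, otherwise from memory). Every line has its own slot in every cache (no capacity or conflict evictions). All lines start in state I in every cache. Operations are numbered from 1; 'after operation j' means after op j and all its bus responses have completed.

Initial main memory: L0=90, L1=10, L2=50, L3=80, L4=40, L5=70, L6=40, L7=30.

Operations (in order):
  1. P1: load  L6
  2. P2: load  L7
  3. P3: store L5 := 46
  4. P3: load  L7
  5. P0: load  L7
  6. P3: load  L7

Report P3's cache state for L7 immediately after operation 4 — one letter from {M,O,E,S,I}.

[1] P1: load  L6 | P0:I, P1:E(40), P2:I, P3:I | bus: BusRd
[2] P2: load  L7 | P0:I, P1:I, P2:E(30), P3:I | bus: BusRd
[3] P3: store L5 := 46 | P0:I, P1:I, P2:I, P3:M(46) | bus: BusRdX
[4] P3: load  L7 | P0:I, P1:I, P2:S(30), P3:S(30) | bus: BusRd
[5] P0: load  L7 | P0:S(30), P1:I, P2:S(30), P3:S(30) | bus: BusRd
[6] P3: load  L7 | P0:S(30), P1:I, P2:S(30), P3:S(30) | bus: none

state = S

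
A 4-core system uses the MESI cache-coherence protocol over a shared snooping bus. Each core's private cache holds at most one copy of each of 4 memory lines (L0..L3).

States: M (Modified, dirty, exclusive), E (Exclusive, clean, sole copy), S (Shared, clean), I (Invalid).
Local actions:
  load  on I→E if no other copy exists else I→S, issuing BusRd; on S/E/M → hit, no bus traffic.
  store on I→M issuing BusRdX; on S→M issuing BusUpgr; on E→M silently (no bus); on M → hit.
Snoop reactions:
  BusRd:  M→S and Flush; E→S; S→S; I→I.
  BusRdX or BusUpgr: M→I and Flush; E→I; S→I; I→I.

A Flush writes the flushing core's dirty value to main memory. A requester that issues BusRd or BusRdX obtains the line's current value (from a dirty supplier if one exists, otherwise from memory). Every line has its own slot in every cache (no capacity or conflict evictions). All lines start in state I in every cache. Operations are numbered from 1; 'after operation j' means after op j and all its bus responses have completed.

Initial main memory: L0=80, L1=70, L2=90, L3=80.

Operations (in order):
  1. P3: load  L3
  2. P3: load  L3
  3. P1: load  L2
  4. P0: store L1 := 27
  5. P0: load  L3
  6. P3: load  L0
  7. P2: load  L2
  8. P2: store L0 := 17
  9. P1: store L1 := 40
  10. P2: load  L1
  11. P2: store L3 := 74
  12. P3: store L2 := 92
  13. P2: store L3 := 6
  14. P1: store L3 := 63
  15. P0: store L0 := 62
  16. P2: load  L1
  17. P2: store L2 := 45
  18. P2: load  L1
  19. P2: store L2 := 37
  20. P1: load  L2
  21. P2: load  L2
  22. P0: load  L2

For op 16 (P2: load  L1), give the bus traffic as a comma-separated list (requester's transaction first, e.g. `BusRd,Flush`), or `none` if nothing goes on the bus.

[1] P3: load  L3 | P0:I, P1:I, P2:I, P3:E(80) | bus: BusRd
[2] P3: load  L3 | P0:I, P1:I, P2:I, P3:E(80) | bus: none
[3] P1: load  L2 | P0:I, P1:E(90), P2:I, P3:I | bus: BusRd
[4] P0: store L1 := 27 | P0:M(27), P1:I, P2:I, P3:I | bus: BusRdX
[5] P0: load  L3 | P0:S(80), P1:I, P2:I, P3:S(80) | bus: BusRd
[6] P3: load  L0 | P0:I, P1:I, P2:I, P3:E(80) | bus: BusRd
[7] P2: load  L2 | P0:I, P1:S(90), P2:S(90), P3:I | bus: BusRd
[8] P2: store L0 := 17 | P0:I, P1:I, P2:M(17), P3:I | bus: BusRdX
[9] P1: store L1 := 40 | P0:I, P1:M(40), P2:I, P3:I | bus: BusRdX,Flush
[10] P2: load  L1 | P0:I, P1:S(40), P2:S(40), P3:I | bus: BusRd,Flush
[11] P2: store L3 := 74 | P0:I, P1:I, P2:M(74), P3:I | bus: BusRdX
[12] P3: store L2 := 92 | P0:I, P1:I, P2:I, P3:M(92) | bus: BusRdX
[13] P2: store L3 := 6 | P0:I, P1:I, P2:M(6), P3:I | bus: none
[14] P1: store L3 := 63 | P0:I, P1:M(63), P2:I, P3:I | bus: BusRdX,Flush
[15] P0: store L0 := 62 | P0:M(62), P1:I, P2:I, P3:I | bus: BusRdX,Flush
[16] P2: load  L1 | P0:I, P1:S(40), P2:S(40), P3:I | bus: none
[17] P2: store L2 := 45 | P0:I, P1:I, P2:M(45), P3:I | bus: BusRdX,Flush
[18] P2: load  L1 | P0:I, P1:S(40), P2:S(40), P3:I | bus: none
[19] P2: store L2 := 37 | P0:I, P1:I, P2:M(37), P3:I | bus: none
[20] P1: load  L2 | P0:I, P1:S(37), P2:S(37), P3:I | bus: BusRd,Flush
[21] P2: load  L2 | P0:I, P1:S(37), P2:S(37), P3:I | bus: none
[22] P0: load  L2 | P0:S(37), P1:S(37), P2:S(37), P3:I | bus: BusRd

bus = none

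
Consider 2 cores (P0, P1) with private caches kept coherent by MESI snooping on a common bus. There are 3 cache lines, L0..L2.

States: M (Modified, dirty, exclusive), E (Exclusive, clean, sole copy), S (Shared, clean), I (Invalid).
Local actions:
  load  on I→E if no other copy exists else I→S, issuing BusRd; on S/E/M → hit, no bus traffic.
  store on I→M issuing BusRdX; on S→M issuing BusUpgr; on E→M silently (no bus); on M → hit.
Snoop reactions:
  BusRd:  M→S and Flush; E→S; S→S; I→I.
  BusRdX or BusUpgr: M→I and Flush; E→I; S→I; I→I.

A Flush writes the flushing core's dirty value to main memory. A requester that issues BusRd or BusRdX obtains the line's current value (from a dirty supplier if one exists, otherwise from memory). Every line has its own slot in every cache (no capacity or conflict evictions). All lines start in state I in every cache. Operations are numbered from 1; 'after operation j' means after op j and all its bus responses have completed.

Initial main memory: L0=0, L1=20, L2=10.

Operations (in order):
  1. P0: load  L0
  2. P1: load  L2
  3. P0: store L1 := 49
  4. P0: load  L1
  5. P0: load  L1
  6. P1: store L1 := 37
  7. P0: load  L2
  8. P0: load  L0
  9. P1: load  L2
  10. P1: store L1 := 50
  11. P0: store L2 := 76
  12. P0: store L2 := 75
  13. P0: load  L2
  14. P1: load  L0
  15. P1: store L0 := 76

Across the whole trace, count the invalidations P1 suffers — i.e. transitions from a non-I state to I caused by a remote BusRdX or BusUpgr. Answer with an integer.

invalidations = 1

[1] P0: load  L0 | P0:E(0), P1:I | bus: BusRd
[2] P1: load  L2 | P0:I, P1:E(10) | bus: BusRd
[3] P0: store L1 := 49 | P0:M(49), P1:I | bus: BusRdX
[4] P0: load  L1 | P0:M(49), P1:I | bus: none
[5] P0: load  L1 | P0:M(49), P1:I | bus: none
[6] P1: store L1 := 37 | P0:I, P1:M(37) | bus: BusRdX,Flush
[7] P0: load  L2 | P0:S(10), P1:S(10) | bus: BusRd
[8] P0: load  L0 | P0:E(0), P1:I | bus: none
[9] P1: load  L2 | P0:S(10), P1:S(10) | bus: none
[10] P1: store L1 := 50 | P0:I, P1:M(50) | bus: none
[11] P0: store L2 := 76 | P0:M(76), P1:I | bus: BusUpgr
[12] P0: store L2 := 75 | P0:M(75), P1:I | bus: none
[13] P0: load  L2 | P0:M(75), P1:I | bus: none
[14] P1: load  L0 | P0:S(0), P1:S(0) | bus: BusRd
[15] P1: store L0 := 76 | P0:I, P1:M(76) | bus: BusUpgr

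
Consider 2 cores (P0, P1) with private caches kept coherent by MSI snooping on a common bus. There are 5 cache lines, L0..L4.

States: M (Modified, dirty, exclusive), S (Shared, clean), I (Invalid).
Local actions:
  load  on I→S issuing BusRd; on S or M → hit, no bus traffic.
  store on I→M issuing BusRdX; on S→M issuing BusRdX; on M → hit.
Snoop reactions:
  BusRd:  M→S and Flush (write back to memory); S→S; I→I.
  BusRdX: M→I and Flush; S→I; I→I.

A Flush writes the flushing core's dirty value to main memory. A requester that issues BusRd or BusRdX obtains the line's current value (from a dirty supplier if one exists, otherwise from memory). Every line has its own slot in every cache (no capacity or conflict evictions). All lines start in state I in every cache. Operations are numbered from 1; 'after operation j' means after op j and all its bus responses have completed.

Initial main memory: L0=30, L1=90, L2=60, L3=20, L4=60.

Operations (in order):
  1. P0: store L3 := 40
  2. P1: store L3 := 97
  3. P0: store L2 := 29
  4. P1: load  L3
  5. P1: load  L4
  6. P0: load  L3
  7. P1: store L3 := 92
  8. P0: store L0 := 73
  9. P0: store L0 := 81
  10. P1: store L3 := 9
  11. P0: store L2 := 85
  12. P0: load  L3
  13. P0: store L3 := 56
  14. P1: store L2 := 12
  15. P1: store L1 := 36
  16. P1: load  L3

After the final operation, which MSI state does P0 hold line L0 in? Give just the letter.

step 1: P0: store L3 := 40  ⟶  MI  (L3)  txn=BusRdX  M[L3]=20
step 2: P1: store L3 := 97  ⟶  IM  (L3)  txn=BusRdX+Flush  M[L3]=40
step 3: P0: store L2 := 29  ⟶  MI  (L2)  txn=BusRdX  M[L2]=60
step 4: P1: load  L3  ⟶  IM  (L3)  txn=∅  M[L3]=40
step 5: P1: load  L4  ⟶  IS  (L4)  txn=BusRd  M[L4]=60
step 6: P0: load  L3  ⟶  SS  (L3)  txn=BusRd+Flush  M[L3]=97
step 7: P1: store L3 := 92  ⟶  IM  (L3)  txn=BusRdX  M[L3]=97
step 8: P0: store L0 := 73  ⟶  MI  (L0)  txn=BusRdX  M[L0]=30
step 9: P0: store L0 := 81  ⟶  MI  (L0)  txn=∅  M[L0]=30
step 10: P1: store L3 := 9  ⟶  IM  (L3)  txn=∅  M[L3]=97
step 11: P0: store L2 := 85  ⟶  MI  (L2)  txn=∅  M[L2]=60
step 12: P0: load  L3  ⟶  SS  (L3)  txn=BusRd+Flush  M[L3]=9
step 13: P0: store L3 := 56  ⟶  MI  (L3)  txn=BusRdX  M[L3]=9
step 14: P1: store L2 := 12  ⟶  IM  (L2)  txn=BusRdX+Flush  M[L2]=85
step 15: P1: store L1 := 36  ⟶  IM  (L1)  txn=BusRdX  M[L1]=90
step 16: P1: load  L3  ⟶  SS  (L3)  txn=BusRd+Flush  M[L3]=56

state = M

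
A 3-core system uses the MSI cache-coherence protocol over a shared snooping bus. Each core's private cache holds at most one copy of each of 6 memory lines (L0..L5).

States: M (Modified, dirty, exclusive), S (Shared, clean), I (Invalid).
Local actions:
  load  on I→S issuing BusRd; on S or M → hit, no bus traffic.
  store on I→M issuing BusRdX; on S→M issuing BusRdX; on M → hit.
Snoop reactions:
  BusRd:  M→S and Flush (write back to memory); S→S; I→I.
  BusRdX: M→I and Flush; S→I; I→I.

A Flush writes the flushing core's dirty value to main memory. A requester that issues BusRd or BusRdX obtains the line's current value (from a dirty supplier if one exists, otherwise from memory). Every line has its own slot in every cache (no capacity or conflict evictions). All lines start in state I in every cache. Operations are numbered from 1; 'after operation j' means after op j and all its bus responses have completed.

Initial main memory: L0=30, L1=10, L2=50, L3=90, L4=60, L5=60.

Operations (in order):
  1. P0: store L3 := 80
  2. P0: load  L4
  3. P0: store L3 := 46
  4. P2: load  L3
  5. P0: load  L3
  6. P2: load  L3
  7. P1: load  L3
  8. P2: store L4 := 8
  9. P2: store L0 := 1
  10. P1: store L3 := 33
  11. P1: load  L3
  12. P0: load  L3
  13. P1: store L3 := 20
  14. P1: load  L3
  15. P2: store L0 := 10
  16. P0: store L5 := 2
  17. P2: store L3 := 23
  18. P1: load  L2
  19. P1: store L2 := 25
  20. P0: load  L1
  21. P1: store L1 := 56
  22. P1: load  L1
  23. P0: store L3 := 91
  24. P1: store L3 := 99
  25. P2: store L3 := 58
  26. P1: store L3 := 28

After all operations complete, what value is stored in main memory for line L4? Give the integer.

step 1: P0: store L3 := 80  ⟶  MII  (L3)  txn=BusRdX  M[L3]=90
step 2: P0: load  L4  ⟶  SII  (L4)  txn=BusRd  M[L4]=60
step 3: P0: store L3 := 46  ⟶  MII  (L3)  txn=∅  M[L3]=90
step 4: P2: load  L3  ⟶  SIS  (L3)  txn=BusRd+Flush  M[L3]=46
step 5: P0: load  L3  ⟶  SIS  (L3)  txn=∅  M[L3]=46
step 6: P2: load  L3  ⟶  SIS  (L3)  txn=∅  M[L3]=46
step 7: P1: load  L3  ⟶  SSS  (L3)  txn=BusRd  M[L3]=46
step 8: P2: store L4 := 8  ⟶  IIM  (L4)  txn=BusRdX  M[L4]=60
step 9: P2: store L0 := 1  ⟶  IIM  (L0)  txn=BusRdX  M[L0]=30
step 10: P1: store L3 := 33  ⟶  IMI  (L3)  txn=BusRdX  M[L3]=46
step 11: P1: load  L3  ⟶  IMI  (L3)  txn=∅  M[L3]=46
step 12: P0: load  L3  ⟶  SSI  (L3)  txn=BusRd+Flush  M[L3]=33
step 13: P1: store L3 := 20  ⟶  IMI  (L3)  txn=BusRdX  M[L3]=33
step 14: P1: load  L3  ⟶  IMI  (L3)  txn=∅  M[L3]=33
step 15: P2: store L0 := 10  ⟶  IIM  (L0)  txn=∅  M[L0]=30
step 16: P0: store L5 := 2  ⟶  MII  (L5)  txn=BusRdX  M[L5]=60
step 17: P2: store L3 := 23  ⟶  IIM  (L3)  txn=BusRdX+Flush  M[L3]=20
step 18: P1: load  L2  ⟶  ISI  (L2)  txn=BusRd  M[L2]=50
step 19: P1: store L2 := 25  ⟶  IMI  (L2)  txn=BusRdX  M[L2]=50
step 20: P0: load  L1  ⟶  SII  (L1)  txn=BusRd  M[L1]=10
step 21: P1: store L1 := 56  ⟶  IMI  (L1)  txn=BusRdX  M[L1]=10
step 22: P1: load  L1  ⟶  IMI  (L1)  txn=∅  M[L1]=10
step 23: P0: store L3 := 91  ⟶  MII  (L3)  txn=BusRdX+Flush  M[L3]=23
step 24: P1: store L3 := 99  ⟶  IMI  (L3)  txn=BusRdX+Flush  M[L3]=91
step 25: P2: store L3 := 58  ⟶  IIM  (L3)  txn=BusRdX+Flush  M[L3]=99
step 26: P1: store L3 := 28  ⟶  IMI  (L3)  txn=BusRdX+Flush  M[L3]=58

memory[L4] = 60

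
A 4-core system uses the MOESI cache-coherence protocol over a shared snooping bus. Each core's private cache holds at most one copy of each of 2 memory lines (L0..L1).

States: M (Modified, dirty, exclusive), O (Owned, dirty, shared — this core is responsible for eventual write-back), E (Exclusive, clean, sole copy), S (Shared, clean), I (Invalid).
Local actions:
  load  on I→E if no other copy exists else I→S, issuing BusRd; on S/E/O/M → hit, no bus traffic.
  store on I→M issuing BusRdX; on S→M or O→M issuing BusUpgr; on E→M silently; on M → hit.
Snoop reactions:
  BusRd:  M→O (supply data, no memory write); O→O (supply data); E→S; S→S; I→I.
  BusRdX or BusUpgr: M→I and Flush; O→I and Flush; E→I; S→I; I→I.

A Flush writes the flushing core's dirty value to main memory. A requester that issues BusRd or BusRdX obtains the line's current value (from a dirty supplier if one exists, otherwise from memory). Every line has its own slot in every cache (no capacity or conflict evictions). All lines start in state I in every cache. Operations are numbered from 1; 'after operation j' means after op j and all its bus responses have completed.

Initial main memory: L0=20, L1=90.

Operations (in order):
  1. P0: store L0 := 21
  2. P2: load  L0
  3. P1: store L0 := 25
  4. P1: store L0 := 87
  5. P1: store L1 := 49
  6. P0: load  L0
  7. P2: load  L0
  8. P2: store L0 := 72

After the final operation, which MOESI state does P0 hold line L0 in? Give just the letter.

state = I

  op1 P0: store L0 := 21 → M/I/I/I on L0; bus BusRdX; mem=20
  op2 P2: load  L0 → O/I/S/I on L0; bus BusRd; mem=20
  op3 P1: store L0 := 25 → I/M/I/I on L0; bus BusRdX Flush; mem=21
  op4 P1: store L0 := 87 → I/M/I/I on L0; bus (none); mem=21
  op5 P1: store L1 := 49 → I/M/I/I on L1; bus BusRdX; mem=90
  op6 P0: load  L0 → S/O/I/I on L0; bus BusRd; mem=21
  op7 P2: load  L0 → S/O/S/I on L0; bus BusRd; mem=21
  op8 P2: store L0 := 72 → I/I/M/I on L0; bus BusUpgr Flush; mem=87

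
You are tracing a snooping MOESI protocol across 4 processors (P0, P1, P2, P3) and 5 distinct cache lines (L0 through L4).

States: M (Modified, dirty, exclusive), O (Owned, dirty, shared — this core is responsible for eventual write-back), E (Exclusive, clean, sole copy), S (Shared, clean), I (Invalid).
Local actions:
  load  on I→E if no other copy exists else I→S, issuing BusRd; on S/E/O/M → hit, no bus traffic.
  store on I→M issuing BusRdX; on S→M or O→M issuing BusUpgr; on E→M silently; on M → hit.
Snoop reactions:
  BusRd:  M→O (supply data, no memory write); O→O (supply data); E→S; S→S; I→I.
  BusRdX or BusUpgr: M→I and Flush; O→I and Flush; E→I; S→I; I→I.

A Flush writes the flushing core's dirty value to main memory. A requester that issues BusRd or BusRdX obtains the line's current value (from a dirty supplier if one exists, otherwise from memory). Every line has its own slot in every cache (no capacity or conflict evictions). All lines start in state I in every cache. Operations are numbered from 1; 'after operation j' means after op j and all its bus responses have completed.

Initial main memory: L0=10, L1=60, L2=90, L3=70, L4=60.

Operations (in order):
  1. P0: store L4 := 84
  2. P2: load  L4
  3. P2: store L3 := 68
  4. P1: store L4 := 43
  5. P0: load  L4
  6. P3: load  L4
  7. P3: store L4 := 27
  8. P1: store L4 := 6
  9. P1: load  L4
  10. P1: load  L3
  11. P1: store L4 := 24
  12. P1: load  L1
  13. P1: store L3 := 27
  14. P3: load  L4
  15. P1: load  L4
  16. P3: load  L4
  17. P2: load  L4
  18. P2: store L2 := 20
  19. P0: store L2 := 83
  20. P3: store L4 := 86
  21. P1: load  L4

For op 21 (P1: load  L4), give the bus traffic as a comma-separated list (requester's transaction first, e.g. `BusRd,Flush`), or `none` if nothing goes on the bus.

bus = BusRd

step 1: P0: store L4 := 84  ⟶  MIII  (L4)  txn=BusRdX  M[L4]=60
step 2: P2: load  L4  ⟶  OISI  (L4)  txn=BusRd  M[L4]=60
step 3: P2: store L3 := 68  ⟶  IIMI  (L3)  txn=BusRdX  M[L3]=70
step 4: P1: store L4 := 43  ⟶  IMII  (L4)  txn=BusRdX+Flush  M[L4]=84
step 5: P0: load  L4  ⟶  SOII  (L4)  txn=BusRd  M[L4]=84
step 6: P3: load  L4  ⟶  SOIS  (L4)  txn=BusRd  M[L4]=84
step 7: P3: store L4 := 27  ⟶  IIIM  (L4)  txn=BusUpgr+Flush  M[L4]=43
step 8: P1: store L4 := 6  ⟶  IMII  (L4)  txn=BusRdX+Flush  M[L4]=27
step 9: P1: load  L4  ⟶  IMII  (L4)  txn=∅  M[L4]=27
step 10: P1: load  L3  ⟶  ISOI  (L3)  txn=BusRd  M[L3]=70
step 11: P1: store L4 := 24  ⟶  IMII  (L4)  txn=∅  M[L4]=27
step 12: P1: load  L1  ⟶  IEII  (L1)  txn=BusRd  M[L1]=60
step 13: P1: store L3 := 27  ⟶  IMII  (L3)  txn=BusUpgr+Flush  M[L3]=68
step 14: P3: load  L4  ⟶  IOIS  (L4)  txn=BusRd  M[L4]=27
step 15: P1: load  L4  ⟶  IOIS  (L4)  txn=∅  M[L4]=27
step 16: P3: load  L4  ⟶  IOIS  (L4)  txn=∅  M[L4]=27
step 17: P2: load  L4  ⟶  IOSS  (L4)  txn=BusRd  M[L4]=27
step 18: P2: store L2 := 20  ⟶  IIMI  (L2)  txn=BusRdX  M[L2]=90
step 19: P0: store L2 := 83  ⟶  MIII  (L2)  txn=BusRdX+Flush  M[L2]=20
step 20: P3: store L4 := 86  ⟶  IIIM  (L4)  txn=BusUpgr+Flush  M[L4]=24
step 21: P1: load  L4  ⟶  ISIO  (L4)  txn=BusRd  M[L4]=24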